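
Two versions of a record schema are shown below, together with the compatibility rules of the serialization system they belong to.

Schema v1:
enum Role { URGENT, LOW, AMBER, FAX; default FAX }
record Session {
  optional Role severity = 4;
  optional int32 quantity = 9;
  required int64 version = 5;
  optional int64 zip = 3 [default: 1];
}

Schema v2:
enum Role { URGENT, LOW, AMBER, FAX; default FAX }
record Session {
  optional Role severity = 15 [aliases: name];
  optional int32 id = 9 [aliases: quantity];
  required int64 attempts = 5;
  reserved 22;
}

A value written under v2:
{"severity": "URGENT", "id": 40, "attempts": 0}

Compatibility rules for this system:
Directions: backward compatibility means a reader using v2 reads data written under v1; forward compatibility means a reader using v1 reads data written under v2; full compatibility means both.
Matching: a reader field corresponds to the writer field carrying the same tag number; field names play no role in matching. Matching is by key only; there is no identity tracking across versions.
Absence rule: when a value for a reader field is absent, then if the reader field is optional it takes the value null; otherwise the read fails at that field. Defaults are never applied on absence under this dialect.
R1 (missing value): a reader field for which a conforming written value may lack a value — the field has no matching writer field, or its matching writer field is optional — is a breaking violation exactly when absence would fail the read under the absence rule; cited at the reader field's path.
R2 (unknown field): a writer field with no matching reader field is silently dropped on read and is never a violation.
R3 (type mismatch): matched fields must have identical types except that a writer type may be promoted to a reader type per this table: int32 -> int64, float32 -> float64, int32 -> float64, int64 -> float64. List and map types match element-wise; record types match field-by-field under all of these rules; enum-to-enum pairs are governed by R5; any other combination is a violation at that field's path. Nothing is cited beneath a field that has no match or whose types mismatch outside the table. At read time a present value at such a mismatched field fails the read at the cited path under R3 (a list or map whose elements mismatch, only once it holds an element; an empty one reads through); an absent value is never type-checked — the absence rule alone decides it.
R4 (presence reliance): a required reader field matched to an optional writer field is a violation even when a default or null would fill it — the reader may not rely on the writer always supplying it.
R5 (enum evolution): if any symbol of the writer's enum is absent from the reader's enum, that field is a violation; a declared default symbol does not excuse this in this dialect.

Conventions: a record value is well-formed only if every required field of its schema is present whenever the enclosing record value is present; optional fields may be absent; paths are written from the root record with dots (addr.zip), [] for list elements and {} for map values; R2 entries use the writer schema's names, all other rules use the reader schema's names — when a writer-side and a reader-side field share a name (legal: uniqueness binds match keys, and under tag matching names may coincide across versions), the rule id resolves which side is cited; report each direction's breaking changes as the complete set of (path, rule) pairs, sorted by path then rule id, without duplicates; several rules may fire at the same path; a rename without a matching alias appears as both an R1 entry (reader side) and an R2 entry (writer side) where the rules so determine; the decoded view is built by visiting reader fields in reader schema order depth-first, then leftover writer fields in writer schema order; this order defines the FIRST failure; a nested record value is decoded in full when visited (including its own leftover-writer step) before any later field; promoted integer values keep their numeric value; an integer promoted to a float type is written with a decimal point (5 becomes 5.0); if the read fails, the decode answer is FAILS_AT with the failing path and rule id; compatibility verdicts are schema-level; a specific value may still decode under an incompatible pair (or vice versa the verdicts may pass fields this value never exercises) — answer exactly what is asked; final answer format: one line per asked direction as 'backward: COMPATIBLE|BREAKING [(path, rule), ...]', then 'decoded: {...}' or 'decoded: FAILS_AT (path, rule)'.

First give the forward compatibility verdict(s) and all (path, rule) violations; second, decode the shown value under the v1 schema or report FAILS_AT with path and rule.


in Session below, arrows point writer -> reader
checking forward for Session: reader v1 against writer v2:
  no writer field matches reader severity
  quantity: int32 -> int32, writer optional; from id
  version: int64 -> int64, writer required; from attempts
  no writer field matches reader zip
  writer field severity has no reader counterpart
  => forward: COMPATIBLE
decode walk for Session under reader schema v1:
  severity := null (missing; optional => null)
  quantity := 40 (from writer id)
  version := 0 (from writer attempts)
  zip := null (missing; optional => null)
  writer severity: no reader field; dropped
  => decoded: {"severity": null, "quantity": 40, "version": 0, "zip": null}
ruling out the remaining Session differences:
  removed field zip from record Session -> triggers nothing under Session's printed rules — same verdict
  renamed field quantity to id in record Session (alias quantity declared on the renamed field) -> triggers nothing under Session's printed rules — same verdict
  renamed field version to attempts in record Session -> triggers nothing under Session's printed rules — same verdict

forward: COMPATIBLE []; decoded: {"severity": null, "quantity": 40, "version": 0, "zip": null}


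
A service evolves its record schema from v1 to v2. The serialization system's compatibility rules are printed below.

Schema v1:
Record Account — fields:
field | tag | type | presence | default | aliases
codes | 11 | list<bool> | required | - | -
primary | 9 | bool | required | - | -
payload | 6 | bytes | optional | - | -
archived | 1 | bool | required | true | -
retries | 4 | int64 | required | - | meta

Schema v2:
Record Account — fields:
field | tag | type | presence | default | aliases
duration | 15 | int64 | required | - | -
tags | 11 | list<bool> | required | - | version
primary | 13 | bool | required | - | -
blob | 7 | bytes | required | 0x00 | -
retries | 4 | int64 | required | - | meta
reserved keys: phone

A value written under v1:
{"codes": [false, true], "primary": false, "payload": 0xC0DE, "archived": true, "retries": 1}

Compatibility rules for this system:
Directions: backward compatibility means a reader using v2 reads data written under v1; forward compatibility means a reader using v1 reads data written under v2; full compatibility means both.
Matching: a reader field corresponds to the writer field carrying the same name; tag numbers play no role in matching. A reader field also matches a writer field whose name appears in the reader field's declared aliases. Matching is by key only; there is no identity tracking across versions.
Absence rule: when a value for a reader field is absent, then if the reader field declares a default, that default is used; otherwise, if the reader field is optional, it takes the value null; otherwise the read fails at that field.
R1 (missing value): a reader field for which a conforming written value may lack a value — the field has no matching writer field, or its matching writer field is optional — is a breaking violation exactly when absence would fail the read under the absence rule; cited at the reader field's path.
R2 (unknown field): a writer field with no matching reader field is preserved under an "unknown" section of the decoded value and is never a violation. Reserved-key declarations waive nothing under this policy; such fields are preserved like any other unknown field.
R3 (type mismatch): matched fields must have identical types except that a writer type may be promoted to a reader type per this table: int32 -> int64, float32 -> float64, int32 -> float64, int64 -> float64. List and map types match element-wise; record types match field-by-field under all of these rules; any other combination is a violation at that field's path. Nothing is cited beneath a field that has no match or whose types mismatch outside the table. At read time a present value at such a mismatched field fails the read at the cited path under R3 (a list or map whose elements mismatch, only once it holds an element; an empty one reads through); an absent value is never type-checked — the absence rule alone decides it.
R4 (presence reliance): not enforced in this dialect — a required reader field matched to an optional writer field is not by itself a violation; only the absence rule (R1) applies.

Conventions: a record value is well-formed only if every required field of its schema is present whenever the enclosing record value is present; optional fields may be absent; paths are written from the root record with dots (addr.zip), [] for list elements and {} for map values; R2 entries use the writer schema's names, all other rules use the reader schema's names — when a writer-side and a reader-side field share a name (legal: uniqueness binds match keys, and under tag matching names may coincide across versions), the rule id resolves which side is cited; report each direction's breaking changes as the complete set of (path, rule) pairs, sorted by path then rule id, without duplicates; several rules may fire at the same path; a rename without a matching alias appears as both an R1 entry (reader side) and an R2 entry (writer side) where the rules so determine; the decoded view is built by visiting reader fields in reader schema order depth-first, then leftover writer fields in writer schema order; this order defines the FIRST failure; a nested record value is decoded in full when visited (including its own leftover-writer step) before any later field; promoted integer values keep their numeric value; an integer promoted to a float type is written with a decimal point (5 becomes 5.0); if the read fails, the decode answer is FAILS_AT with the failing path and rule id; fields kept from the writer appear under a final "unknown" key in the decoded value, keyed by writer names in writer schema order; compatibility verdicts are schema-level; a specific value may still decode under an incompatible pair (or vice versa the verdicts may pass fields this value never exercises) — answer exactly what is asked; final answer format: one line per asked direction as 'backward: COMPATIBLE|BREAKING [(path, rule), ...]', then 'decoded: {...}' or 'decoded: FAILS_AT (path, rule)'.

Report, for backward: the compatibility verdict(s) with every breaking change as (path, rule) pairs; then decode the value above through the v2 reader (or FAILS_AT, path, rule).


in Account below, arrows point writer -> reader
backward for Account (reader v2, writer v1):
  no writer field matches reader duration
  no writer field matches reader tags
  writer required, bool -> bool: reader primary maps from writer primary
  no writer field matches reader blob
  writer required, int64 -> int64: reader retries maps from writer retries
  codes (writer side), unknown to reader
  payload (writer side), unknown to reader
  archived (writer side), unknown to reader
  R1 fires at duration
  R1 fires at tags
  backward on Account therefore BREAKING (2)
decode (reader v2):
  read fails at duration under R1 (no fill)
  => FAILS_AT (duration, R1)
remaining Account differences; none change what is asked:
  added field blob to record Account: required bytes, tag 7, default 0x00 (in v2 it sits immediately before retries) -> no rule fires on it in Account's dialect; the asked verdict holds
  field primary in record Account: tag 9 changed to 13 -> no rule fires on it in Account's dialect; the asked verdict holds
  removed field payload from record Account -> no rule fires on it in Account's dialect; the asked verdict holds
  removed field archived from record Account -> no rule fires on it in Account's dialect; the asked verdict holds

backward: BREAKING [(duration, R1), (tags, R1)]; decoded: FAILS_AT (duration, R1)


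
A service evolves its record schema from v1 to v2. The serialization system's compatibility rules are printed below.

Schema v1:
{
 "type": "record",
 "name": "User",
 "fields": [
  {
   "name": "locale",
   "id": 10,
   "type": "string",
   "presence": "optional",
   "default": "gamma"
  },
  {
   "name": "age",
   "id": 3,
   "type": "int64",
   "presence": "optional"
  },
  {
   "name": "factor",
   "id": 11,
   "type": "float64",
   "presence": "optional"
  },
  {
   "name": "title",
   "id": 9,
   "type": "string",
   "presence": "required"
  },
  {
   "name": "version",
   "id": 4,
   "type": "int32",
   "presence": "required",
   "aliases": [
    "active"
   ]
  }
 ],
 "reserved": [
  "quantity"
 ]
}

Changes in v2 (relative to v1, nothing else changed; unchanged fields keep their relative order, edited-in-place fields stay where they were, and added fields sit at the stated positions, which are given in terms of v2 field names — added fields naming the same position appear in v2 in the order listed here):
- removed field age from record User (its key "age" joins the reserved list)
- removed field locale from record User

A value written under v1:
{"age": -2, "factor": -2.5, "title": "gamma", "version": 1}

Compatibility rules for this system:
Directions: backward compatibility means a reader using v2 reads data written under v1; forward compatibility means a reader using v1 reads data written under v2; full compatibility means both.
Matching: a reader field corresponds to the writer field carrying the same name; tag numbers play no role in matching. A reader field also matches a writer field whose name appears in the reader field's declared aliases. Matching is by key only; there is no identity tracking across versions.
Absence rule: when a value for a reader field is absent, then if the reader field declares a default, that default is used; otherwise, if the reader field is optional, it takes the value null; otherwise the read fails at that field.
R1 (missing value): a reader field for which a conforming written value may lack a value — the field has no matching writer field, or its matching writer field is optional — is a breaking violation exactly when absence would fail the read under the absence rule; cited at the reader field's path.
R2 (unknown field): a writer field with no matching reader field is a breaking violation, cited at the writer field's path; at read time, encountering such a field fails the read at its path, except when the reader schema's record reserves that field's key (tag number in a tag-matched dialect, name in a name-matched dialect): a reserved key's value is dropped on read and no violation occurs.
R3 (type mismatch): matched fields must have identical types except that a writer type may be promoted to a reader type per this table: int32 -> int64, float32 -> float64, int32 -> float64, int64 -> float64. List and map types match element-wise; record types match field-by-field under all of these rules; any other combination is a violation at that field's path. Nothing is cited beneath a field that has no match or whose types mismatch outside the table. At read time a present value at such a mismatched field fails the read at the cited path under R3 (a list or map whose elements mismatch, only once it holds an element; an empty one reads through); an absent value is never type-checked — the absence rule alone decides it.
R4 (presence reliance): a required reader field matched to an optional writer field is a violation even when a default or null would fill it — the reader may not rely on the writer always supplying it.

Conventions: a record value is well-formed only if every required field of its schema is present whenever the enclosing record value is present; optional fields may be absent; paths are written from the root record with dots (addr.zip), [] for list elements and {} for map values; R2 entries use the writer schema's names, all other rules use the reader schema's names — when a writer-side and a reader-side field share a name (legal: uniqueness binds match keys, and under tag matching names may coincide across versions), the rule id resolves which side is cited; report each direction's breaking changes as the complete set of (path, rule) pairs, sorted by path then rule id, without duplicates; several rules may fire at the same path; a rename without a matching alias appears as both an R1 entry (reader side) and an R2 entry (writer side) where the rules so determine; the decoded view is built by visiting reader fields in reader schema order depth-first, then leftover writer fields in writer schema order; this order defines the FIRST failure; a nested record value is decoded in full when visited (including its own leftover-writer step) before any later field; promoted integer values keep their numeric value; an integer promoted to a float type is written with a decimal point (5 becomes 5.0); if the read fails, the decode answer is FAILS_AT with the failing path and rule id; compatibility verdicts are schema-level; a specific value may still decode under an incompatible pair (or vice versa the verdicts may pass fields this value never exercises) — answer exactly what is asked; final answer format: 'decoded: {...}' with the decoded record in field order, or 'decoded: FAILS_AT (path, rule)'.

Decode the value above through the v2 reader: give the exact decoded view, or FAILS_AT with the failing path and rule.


arrows below run writer -> reader for User
decoding the User value with the v2 reader:
  factor := -2.5
  title := "gamma"
  version := 1
  writer age: reserved -> dropped
  => decoded: {"factor": -2.5, "title": "gamma", "version": 1}

decoded: {"factor": -2.5, "title": "gamma", "version": 1}


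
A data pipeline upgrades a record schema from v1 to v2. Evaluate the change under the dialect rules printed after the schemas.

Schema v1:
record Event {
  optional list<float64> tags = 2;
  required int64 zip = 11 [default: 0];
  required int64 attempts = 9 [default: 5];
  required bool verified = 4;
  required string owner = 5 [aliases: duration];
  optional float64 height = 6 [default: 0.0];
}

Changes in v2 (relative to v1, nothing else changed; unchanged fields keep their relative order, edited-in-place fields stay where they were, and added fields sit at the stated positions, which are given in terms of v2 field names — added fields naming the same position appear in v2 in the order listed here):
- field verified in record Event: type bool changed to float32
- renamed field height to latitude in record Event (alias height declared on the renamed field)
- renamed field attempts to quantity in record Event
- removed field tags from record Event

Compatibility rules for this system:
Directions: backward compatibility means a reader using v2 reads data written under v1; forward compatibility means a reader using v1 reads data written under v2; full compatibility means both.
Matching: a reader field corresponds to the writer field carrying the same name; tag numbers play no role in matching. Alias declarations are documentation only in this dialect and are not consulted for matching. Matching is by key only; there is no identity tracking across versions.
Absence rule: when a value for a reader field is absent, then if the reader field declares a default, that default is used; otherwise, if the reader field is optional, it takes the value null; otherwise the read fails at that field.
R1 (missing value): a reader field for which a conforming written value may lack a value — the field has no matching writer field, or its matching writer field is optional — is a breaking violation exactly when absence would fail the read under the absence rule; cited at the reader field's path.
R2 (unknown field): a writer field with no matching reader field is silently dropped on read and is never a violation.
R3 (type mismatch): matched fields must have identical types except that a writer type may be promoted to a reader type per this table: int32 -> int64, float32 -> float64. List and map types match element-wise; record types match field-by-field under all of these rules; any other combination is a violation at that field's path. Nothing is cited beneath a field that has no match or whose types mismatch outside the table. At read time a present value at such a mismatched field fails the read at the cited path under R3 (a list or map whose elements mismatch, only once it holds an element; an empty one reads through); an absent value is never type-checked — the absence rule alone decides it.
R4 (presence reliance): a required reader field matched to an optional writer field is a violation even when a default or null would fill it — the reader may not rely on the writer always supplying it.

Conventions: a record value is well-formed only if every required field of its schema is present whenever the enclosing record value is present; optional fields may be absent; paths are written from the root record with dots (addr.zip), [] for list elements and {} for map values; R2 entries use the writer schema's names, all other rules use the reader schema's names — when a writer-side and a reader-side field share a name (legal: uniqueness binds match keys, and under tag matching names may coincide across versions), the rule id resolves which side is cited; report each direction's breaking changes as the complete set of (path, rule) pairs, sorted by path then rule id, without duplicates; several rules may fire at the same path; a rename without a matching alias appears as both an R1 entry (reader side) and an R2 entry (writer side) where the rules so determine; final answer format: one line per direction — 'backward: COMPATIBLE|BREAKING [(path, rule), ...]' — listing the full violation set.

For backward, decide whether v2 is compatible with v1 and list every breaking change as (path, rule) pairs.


backward: BREAKING [(verified, R3)]

the writer's type comes first in each Event pair
backward for Event (reader v2, writer v1):
  writer required, int64 -> int64: reader zip maps from writer zip
  quantity: no writer match
  writer required, bool -> float32: reader verified maps from writer verified
  writer required, string -> string: reader owner maps from writer owner
  latitude: no writer match
  writer tags: unknown to reader
  writer attempts: unknown to reader
  writer height: unknown to reader
  R3 fires at verified
  => backward: BREAKING (1)
diffs on Event not affecting the asked answer:
  renamed field height to latitude in record Event (alias height declared on the renamed field) -> no rule fires on it in Event's dialect; the asked verdict holds
  renamed field attempts to quantity in record Event -> no rule fires on it in Event's dialect; the asked verdict holds
  removed field tags from record Event -> no rule fires on it in Event's dialect; the asked verdict holds


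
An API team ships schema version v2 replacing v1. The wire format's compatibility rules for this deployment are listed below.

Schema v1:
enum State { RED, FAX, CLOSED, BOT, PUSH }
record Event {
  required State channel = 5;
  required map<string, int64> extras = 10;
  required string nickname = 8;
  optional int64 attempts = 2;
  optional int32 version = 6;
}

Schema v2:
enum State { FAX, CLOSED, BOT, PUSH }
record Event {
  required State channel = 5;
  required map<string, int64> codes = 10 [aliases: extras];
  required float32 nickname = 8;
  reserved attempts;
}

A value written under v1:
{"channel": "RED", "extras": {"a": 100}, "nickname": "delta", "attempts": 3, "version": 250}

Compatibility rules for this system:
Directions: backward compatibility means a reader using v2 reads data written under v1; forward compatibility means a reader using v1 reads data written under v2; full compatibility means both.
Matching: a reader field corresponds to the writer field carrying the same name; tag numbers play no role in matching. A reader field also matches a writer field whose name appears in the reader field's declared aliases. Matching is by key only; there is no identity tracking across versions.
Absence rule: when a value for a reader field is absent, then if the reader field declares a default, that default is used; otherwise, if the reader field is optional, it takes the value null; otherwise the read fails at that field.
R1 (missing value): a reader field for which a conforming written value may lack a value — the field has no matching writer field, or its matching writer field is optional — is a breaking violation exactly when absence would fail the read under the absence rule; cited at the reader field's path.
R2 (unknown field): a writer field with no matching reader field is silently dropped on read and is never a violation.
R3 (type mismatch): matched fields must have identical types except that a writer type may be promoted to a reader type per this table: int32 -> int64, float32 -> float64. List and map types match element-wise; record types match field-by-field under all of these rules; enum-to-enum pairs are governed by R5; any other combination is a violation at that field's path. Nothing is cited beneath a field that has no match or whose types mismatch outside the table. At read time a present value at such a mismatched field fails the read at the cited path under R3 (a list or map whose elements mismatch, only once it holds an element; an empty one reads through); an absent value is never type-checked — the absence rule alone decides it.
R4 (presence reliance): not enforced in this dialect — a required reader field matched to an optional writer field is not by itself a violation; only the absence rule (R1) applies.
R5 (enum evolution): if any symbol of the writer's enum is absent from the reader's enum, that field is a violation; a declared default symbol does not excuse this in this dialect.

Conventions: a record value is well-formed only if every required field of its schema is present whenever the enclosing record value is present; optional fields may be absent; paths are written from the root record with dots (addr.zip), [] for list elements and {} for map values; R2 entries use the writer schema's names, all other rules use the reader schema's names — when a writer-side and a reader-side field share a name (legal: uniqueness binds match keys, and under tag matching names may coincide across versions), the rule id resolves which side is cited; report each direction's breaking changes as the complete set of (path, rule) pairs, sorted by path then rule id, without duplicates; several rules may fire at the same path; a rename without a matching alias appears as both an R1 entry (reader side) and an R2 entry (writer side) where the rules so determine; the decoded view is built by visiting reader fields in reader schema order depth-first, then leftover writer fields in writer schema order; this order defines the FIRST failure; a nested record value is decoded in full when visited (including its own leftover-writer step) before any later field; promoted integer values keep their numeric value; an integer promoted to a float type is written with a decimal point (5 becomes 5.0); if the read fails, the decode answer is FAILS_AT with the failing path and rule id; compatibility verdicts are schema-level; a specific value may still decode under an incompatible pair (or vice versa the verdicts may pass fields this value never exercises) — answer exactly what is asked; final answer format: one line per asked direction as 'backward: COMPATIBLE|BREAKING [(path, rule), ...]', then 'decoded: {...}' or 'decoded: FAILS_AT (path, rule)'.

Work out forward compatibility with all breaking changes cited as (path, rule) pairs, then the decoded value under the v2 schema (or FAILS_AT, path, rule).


the writer's type comes first in each Event pair
forward for Event (reader v1, writer v2):
  State -> State, writer required: channel aligns to channel
  extras has no writer counterpart
  float32 -> string, writer required: nickname aligns to nickname
  attempts has no writer counterpart
  version has no writer counterpart
  codes (writer side), unknown to reader
  breaking: (extras, R1)
  breaking: (nickname, R3)
  forward on Event therefore BREAKING (2)
migrating the Event value to v2:
  read fails at channel under R5
  => FAILS_AT (channel, R5)
the other Event changes do not affect what is asked:
  removed field attempts from record Event (its key "attempts" joins the reserved list) -> no rule fires on it in Event's dialect; the asked verdict holds
  removed field version from record Event -> no rule fires on it in Event's dialect; the asked verdict holds

forward: BREAKING [(extras, R1), (nickname, R3)]; decoded: FAILS_AT (channel, R5)


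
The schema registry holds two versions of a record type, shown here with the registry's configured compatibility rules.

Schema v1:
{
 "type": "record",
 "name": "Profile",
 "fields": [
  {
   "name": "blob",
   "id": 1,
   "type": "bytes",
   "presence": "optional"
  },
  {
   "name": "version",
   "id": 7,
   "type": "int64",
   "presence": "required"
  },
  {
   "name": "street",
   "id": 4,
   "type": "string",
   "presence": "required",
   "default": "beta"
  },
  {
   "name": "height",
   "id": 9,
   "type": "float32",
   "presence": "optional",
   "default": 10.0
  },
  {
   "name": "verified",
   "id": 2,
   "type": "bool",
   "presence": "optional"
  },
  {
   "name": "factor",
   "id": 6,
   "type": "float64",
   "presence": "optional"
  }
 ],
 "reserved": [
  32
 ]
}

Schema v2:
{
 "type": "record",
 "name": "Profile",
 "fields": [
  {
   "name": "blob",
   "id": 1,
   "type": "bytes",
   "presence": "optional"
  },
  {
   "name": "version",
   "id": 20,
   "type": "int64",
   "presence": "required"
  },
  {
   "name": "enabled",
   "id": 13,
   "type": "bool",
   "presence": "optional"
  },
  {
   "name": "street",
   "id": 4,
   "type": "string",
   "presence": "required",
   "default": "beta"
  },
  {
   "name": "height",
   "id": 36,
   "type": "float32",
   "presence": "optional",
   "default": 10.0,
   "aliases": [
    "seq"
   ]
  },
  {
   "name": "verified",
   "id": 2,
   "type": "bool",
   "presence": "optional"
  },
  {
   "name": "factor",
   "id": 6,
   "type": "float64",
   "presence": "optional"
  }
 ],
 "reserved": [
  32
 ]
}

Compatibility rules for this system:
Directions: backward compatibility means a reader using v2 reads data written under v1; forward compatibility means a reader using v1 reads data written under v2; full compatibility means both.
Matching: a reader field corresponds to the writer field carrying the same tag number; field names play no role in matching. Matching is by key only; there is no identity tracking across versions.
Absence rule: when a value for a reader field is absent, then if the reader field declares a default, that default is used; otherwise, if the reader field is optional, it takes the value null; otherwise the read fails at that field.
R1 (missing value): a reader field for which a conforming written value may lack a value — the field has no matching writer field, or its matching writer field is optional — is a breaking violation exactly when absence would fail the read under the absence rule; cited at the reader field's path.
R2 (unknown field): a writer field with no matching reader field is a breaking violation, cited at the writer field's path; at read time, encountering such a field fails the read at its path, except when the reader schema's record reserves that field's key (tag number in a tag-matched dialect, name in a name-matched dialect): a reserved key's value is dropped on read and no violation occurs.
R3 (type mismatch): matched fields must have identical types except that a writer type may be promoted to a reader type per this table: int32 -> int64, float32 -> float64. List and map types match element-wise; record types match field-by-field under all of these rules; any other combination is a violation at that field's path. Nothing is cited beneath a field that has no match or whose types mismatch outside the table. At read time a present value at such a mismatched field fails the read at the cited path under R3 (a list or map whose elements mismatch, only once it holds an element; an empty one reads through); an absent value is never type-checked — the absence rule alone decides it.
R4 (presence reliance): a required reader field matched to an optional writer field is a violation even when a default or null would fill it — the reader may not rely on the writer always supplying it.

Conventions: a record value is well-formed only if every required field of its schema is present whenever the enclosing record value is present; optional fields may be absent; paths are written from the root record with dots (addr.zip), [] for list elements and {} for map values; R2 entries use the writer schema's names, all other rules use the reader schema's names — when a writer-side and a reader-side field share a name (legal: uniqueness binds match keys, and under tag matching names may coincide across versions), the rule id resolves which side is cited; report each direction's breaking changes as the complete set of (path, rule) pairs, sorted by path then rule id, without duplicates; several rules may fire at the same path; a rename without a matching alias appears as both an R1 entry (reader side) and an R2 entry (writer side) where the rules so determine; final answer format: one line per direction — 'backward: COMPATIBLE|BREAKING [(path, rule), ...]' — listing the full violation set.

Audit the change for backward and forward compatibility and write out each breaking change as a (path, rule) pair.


backward: BREAKING [(height, R2), (version, R1), (version, R2)]; forward: BREAKING [(enabled, R2), (height, R2), (version, R1), (version, R2)]

arrows below run writer -> reader for Profile
backward pass over Profile, reader schema v2, writer schema v1:
  blob: bytes -> bytes, writer optional; from blob
  version has no writer counterpart
  enabled has no writer counterpart
  street: string -> string, writer required; from street
  height has no writer counterpart
  verified: bool -> bool, writer optional; from verified
  factor: float64 -> float64, writer optional; from factor
  writer field version has no reader counterpart
  writer field height has no reader counterpart
  breaking: (height, R2)
  breaking: (version, R1)
  breaking: (version, R2)
  backward on Profile therefore BREAKING (3)
forward pass over Profile, reader schema v1, writer schema v2:
  blob: bytes -> bytes, writer optional; from blob
  version has no writer counterpart
  street: string -> string, writer required; from street
  height has no writer counterpart
  verified: bool -> bool, writer optional; from verified
  factor: float64 -> float64, writer optional; from factor
  writer field version has no reader counterpart
  writer field enabled has no reader counterpart
  writer field height has no reader counterpart
  breaking: (enabled, R2)
  breaking: (height, R2)
  breaking: (version, R1)
  breaking: (version, R2)
  forward on Profile therefore BREAKING (4)


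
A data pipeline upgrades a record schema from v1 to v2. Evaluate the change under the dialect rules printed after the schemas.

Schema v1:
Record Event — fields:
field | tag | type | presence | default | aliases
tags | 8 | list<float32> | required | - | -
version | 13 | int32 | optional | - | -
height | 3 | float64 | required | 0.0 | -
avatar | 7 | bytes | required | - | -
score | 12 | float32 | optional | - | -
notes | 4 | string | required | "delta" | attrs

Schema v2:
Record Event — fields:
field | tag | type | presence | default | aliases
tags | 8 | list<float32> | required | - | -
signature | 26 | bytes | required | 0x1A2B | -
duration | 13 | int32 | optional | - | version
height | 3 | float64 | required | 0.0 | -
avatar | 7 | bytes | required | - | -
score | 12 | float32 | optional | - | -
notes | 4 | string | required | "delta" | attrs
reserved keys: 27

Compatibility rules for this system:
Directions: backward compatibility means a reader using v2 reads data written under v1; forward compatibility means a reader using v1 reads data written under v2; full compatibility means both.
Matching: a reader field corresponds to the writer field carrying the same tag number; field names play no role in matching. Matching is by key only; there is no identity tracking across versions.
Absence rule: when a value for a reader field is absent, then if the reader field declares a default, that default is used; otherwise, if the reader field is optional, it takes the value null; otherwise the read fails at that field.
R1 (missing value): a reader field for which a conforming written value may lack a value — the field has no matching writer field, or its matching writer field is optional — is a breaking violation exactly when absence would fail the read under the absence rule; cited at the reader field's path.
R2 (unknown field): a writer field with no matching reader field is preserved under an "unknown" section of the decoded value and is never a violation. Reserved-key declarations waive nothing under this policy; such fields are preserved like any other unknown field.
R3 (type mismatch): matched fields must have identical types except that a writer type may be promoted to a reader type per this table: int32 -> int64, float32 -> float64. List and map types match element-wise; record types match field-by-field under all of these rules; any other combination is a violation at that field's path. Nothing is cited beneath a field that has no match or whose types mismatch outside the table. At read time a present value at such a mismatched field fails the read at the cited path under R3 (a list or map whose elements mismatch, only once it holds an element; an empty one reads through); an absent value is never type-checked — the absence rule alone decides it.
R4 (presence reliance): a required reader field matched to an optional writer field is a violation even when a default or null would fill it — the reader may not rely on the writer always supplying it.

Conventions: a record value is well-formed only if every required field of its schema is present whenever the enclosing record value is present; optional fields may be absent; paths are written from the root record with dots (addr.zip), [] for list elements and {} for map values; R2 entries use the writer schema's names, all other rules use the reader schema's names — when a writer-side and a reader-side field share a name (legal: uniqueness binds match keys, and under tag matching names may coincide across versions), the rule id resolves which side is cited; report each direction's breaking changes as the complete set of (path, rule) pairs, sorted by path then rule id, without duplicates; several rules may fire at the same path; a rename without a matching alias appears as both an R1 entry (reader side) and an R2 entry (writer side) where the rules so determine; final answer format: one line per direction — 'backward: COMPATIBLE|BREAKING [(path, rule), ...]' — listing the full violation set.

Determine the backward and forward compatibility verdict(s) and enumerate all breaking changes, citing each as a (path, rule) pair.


arrows below run writer -> reader for Event
backward for Event (reader v2, writer v1):
  tags: paired with writer tags (list<float32> -> list<float32>; writer required)
  no writer field matches reader signature
  duration: paired with writer version (int32 -> int32; writer optional)
  height: paired with writer height (float64 -> float64; writer required)
  avatar: paired with writer avatar (bytes -> bytes; writer required)
  score: paired with writer score (float32 -> float32; writer optional)
  notes: paired with writer notes (string -> string; writer required)
  => no violations; backward on Event: COMPATIBLE
forward for Event (reader v1, writer v2):
  tags: paired with writer tags (list<float32> -> list<float32>; writer required)
  version: paired with writer duration (int32 -> int32; writer optional)
  height: paired with writer height (float64 -> float64; writer required)
  avatar: paired with writer avatar (bytes -> bytes; writer required)
  score: paired with writer score (float32 -> float32; writer optional)
  notes: paired with writer notes (string -> string; writer required)
  writer field signature has no reader counterpart
  => no violations; forward on Event: COMPATIBLE

backward: COMPATIBLE []; forward: COMPATIBLE []
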